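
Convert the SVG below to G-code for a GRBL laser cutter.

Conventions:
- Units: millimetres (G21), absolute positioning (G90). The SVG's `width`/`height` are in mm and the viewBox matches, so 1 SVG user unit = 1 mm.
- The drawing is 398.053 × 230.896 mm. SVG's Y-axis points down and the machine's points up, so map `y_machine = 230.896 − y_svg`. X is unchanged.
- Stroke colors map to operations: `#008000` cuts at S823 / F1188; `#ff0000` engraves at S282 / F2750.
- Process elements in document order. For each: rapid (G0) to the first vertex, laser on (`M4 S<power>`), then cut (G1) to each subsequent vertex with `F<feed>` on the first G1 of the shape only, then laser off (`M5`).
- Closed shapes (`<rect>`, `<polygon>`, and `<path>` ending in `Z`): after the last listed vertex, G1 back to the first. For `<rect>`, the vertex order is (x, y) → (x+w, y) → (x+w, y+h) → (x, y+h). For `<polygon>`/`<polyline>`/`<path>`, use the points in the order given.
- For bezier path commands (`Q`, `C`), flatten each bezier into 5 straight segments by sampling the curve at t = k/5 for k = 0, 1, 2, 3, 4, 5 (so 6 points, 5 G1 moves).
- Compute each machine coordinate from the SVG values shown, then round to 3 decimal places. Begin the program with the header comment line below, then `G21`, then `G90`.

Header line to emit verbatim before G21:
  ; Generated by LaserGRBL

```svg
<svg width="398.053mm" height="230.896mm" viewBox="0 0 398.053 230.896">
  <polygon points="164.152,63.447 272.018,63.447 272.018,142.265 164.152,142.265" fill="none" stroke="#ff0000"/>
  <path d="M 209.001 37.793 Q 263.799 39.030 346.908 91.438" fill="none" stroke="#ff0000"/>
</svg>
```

viewBox `0 0 398.053 230.896` with mm width/height → 1 unit = 1 mm. Flip: y_m = 230.896 − y_svg.

**Shape 1** — `<polygon>` rectangle, stroke `#ff0000` → engrave (S282, F2750). Machine vertices: (164.152,167.449) → (272.018,167.449) → (272.018,88.631) → (164.152,88.631) → (164.152,167.449). Closed: final G1 returns to the first vertex.

**Shape 2** — `<path>` quadratic bezier, stroke `#ff0000` → engrave (S282, F2750). Control points (SVG): P0=(209.001,37.793), P1=(263.799,39.030), P2=(346.908,91.438); sampled at t=k/5. Machine vertices: (209.001,193.103) → (232.053,190.561) → (257.369,183.926) → (284.951,173.197) → (314.797,158.374) → (346.908,139.458). Open path.

; Generated by LaserGRBL
G21
G90
G0 X164.152 Y167.449
M4 S282
G1 X272.018 Y167.449 F2750
G1 X272.018 Y88.631
G1 X164.152 Y88.631
G1 X164.152 Y167.449
M5
G0 X209.001 Y193.103
M4 S282
G1 X232.053 Y190.561 F2750
G1 X257.369 Y183.926
G1 X284.951 Y173.197
G1 X314.797 Y158.374
G1 X346.908 Y139.458
M5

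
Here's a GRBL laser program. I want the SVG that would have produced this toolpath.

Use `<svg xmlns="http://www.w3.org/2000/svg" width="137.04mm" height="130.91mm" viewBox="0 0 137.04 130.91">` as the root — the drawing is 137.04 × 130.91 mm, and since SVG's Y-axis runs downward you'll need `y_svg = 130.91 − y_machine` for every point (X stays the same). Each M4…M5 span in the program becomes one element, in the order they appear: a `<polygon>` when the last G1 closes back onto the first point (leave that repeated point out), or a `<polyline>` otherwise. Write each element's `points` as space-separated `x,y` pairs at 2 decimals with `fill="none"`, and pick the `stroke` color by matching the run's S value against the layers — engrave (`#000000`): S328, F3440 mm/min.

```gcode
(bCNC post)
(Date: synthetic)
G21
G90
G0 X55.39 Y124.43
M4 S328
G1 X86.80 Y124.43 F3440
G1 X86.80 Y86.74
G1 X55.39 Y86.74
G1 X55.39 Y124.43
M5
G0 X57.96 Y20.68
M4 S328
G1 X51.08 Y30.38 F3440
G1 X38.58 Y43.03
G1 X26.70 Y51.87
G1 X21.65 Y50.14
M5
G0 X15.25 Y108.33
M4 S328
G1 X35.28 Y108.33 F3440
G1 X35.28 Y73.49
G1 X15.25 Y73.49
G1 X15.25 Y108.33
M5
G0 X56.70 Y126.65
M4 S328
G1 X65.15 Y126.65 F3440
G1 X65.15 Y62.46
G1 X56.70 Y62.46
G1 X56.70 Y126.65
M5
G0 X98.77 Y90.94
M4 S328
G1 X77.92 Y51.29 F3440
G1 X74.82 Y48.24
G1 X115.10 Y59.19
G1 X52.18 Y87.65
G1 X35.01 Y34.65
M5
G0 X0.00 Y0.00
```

<svg xmlns="http://www.w3.org/2000/svg" width="137.04mm" height="130.91mm" viewBox="0 0 137.04 130.91">
  <polygon points="55.39,6.48 86.80,6.48 86.80,44.17 55.39,44.17" fill="none" stroke="#000000"/>
  <polyline points="57.96,110.23 51.08,100.53 38.58,87.88 26.70,79.04 21.65,80.77" fill="none" stroke="#000000"/>
  <polygon points="15.25,22.58 35.28,22.58 35.28,57.42 15.25,57.42" fill="none" stroke="#000000"/>
  <polygon points="56.70,4.26 65.15,4.26 65.15,68.45 56.70,68.45" fill="none" stroke="#000000"/>
  <polyline points="98.77,39.97 77.92,79.62 74.82,82.67 115.10,71.72 52.18,43.26 35.01,96.26" fill="none" stroke="#000000"/>
</svg>

y_svg = 130.91 − y_m. Every run uses S328, so all elements get stroke `#000000` (engrave).

[1] closed run; points: 55.39,6.48 86.80,6.48 86.80,44.17 55.39,44.17

[2] open run; points: 57.96,110.23 51.08,100.53 38.58,87.88 26.70,79.04 21.65,80.77

[3] closed run; points: 15.25,22.58 35.28,22.58 35.28,57.42 15.25,57.42

[4] closed run; points: 56.70,4.26 65.15,4.26 65.15,68.45 56.70,68.45

[5] open run; points: 98.77,39.97 77.92,79.62 74.82,82.67 115.10,71.72 52.18,43.26 35.01,96.26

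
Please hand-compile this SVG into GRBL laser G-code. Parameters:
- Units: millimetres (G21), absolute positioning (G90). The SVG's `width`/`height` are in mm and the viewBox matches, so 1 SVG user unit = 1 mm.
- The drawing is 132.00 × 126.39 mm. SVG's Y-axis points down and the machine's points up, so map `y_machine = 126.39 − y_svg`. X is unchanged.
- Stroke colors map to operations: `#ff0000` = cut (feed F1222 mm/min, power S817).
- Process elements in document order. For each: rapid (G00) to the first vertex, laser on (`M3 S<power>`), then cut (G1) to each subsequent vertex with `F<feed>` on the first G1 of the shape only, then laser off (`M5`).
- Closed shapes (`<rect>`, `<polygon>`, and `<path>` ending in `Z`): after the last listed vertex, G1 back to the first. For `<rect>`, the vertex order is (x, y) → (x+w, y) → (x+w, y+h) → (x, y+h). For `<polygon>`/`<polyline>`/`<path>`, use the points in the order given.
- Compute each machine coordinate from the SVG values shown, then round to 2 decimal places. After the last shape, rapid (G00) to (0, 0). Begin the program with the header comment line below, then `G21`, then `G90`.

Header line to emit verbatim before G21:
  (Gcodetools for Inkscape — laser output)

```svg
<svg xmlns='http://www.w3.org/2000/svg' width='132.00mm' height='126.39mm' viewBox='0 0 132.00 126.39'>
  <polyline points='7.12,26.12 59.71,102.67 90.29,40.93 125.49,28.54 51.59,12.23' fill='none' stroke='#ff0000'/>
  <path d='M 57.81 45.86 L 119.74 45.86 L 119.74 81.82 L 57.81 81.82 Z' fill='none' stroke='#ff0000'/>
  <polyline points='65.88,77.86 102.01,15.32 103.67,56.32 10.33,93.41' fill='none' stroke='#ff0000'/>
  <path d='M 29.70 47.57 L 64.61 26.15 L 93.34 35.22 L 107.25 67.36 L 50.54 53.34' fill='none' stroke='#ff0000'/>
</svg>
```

(Gcodetools for Inkscape — laser output)
G21
G90
G00 X7.12 Y100.27
M3 S817
G1 X59.71 Y23.72 F1222
G1 X90.29 Y85.46
G1 X125.49 Y97.85
G1 X51.59 Y114.16
M5
G00 X57.81 Y80.53
M3 S817
G1 X119.74 Y80.53 F1222
G1 X119.74 Y44.57
G1 X57.81 Y44.57
G1 X57.81 Y80.53
M5
G00 X65.88 Y48.53
M3 S817
G1 X102.01 Y111.07 F1222
G1 X103.67 Y70.07
G1 X10.33 Y32.98
M5
G00 X29.70 Y78.82
M3 S817
G1 X64.61 Y100.24 F1222
G1 X93.34 Y91.17
G1 X107.25 Y59.03
G1 X50.54 Y73.05
M5
G00 X0.00 Y0.00

Since the viewBox matches the mm dimensions, user units are millimetres directly. The only transform is the Y-flip y_m = 126.39 − y_svg.

Shape 1 is a open polyline drawn with `<polyline>`. Its stroke #ff0000 means cut at S817, F1222. After flipping Y the toolpath is (7.12,100.27) → (59.71,23.72) → (90.29,85.46) → (125.49,97.85) → (51.59,114.16).

Shape 2 is a rectangle drawn with `<path>`. Its stroke #ff0000 means cut at S817, F1222. After flipping Y the toolpath is (57.81,80.53) → (119.74,80.53) → (119.74,44.57) → (57.81,44.57) → (57.81,80.53), returning to the start.

Shape 3 is a open polyline drawn with `<polyline>`. Its stroke #ff0000 means cut at S817, F1222. After flipping Y the toolpath is (65.88,48.53) → (102.01,111.07) → (103.67,70.07) → (10.33,32.98).

Shape 4 is a open polyline drawn with `<path>`. Its stroke #ff0000 means cut at S817, F1222. After flipping Y the toolpath is (29.70,78.82) → (64.61,100.24) → (93.34,91.17) → (107.25,59.03) → (50.54,73.05).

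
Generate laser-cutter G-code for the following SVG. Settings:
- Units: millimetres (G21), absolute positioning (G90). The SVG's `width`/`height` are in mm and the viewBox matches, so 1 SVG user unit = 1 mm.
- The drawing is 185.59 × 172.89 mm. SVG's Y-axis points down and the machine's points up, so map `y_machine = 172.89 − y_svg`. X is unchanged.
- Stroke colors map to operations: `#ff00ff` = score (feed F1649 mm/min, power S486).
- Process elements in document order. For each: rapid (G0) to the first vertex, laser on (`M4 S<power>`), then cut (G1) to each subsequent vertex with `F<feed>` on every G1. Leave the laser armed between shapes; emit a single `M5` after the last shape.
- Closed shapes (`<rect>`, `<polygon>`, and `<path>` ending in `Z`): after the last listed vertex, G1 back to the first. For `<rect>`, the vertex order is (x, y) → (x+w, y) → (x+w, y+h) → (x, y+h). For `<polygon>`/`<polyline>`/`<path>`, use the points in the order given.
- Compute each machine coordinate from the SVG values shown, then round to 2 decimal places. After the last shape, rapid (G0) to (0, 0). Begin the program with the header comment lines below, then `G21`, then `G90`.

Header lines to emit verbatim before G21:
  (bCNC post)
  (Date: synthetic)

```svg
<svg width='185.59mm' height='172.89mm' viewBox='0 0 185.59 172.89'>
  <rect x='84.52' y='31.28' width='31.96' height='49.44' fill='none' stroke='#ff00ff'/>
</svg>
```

1 u = 1 mm; y_m = 172.89 − y.

[1] `<rect>` rectangle, #ff00ff→score S486 F1649: (84.52,141.61) → (116.48,141.61) → (116.48,92.17) → (84.52,92.17) → (84.52,141.61) (closed)

(bCNC post)
(Date: synthetic)
G21
G90
G0 X84.52 Y141.61
M4 S486
G1 X116.48 Y141.61 F1649
G1 X116.48 Y92.17 F1649
G1 X84.52 Y92.17 F1649
G1 X84.52 Y141.61 F1649
M5
G0 X0.00 Y0.00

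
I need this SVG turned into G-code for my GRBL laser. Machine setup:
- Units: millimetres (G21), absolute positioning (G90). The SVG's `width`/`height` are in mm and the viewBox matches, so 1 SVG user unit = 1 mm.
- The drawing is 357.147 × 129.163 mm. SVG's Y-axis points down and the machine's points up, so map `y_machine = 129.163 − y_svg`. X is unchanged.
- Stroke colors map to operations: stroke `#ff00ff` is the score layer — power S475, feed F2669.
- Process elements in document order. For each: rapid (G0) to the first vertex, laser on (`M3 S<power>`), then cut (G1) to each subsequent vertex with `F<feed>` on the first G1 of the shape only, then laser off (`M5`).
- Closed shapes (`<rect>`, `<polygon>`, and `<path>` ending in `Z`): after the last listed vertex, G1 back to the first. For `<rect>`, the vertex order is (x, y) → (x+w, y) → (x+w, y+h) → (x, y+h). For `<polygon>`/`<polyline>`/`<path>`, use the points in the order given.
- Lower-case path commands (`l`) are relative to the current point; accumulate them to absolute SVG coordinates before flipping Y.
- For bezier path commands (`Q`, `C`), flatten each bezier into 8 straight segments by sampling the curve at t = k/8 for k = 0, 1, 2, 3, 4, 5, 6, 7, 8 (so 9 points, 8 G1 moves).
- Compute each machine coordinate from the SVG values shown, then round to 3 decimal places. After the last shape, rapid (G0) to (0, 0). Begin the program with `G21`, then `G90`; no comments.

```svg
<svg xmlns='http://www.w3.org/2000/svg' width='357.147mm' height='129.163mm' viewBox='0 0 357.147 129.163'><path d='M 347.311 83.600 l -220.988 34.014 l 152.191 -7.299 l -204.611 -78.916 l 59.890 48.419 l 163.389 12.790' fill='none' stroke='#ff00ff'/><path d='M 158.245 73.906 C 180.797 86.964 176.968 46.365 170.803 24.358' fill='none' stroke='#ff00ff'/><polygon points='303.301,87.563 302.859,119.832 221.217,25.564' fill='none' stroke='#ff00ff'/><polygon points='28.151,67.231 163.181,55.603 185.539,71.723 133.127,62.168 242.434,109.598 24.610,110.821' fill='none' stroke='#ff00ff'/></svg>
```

G21
G90
G0 X347.311 Y45.563
M3 S475
G1 X126.323 Y11.549 F2669
G1 X278.514 Y18.848
G1 X73.903 Y97.764
G1 X133.793 Y49.345
G1 X297.182 Y36.555
M5
G0 X158.245 Y55.257
M3 S475
G1 X165.512 Y52.734 F2669
G1 X170.588 Y54.395
G1 X173.755 Y59.393
G1 X175.293 Y66.882
G1 X175.485 Y76.014
G1 X174.613 Y85.943
G1 X172.958 Y95.822
G1 X170.803 Y104.805
M5
G0 X303.301 Y41.600
M3 S475
G1 X302.859 Y9.331 F2669
G1 X221.217 Y103.599
G1 X303.301 Y41.600
M5
G0 X28.151 Y61.932
M3 S475
G1 X163.181 Y73.560 F2669
G1 X185.539 Y57.440
G1 X133.127 Y66.995
G1 X242.434 Y19.565
G1 X24.610 Y18.342
G1 X28.151 Y61.932
M5
G0 X0.000 Y0.000

viewBox `0 0 357.147 129.163` with mm width/height → 1 unit = 1 mm. Flip: y_m = 129.163 − y_svg.

**Shape 1** — `<path>` open polyline, stroke `#ff00ff` → score (S475, F2669). Machine vertices: (347.311,45.563) → (126.323,11.549) → (278.514,18.848) → (73.903,97.764) → (133.793,49.345) → (297.182,36.555). Open path.

**Shape 2** — `<path>` cubic bezier, stroke `#ff00ff` → score (S475, F2669). Control points (SVG): P0=(158.245,73.906), P1=(180.797,86.964), P2=(176.968,46.365), P3=(170.803,24.358); sampled at t=k/8. Machine vertices: (158.245,55.257) → (165.512,52.734) → (170.588,54.395) → (173.755,59.393) → (175.293,66.882) → (175.485,76.014) → (174.613,85.943) → (172.958,95.822) → (170.803,104.805). Open path.

**Shape 3** — `<polygon>` closed polygon, stroke `#ff00ff` → score (S475, F2669). Machine vertices: (303.301,41.600) → (302.859,9.331) → (221.217,103.599) → (303.301,41.600). Closed: final G1 returns to the first vertex.

**Shape 4** — `<polygon>` closed polygon, stroke `#ff00ff` → score (S475, F2669). Machine vertices: (28.151,61.932) → (163.181,73.560) → (185.539,57.440) → (133.127,66.995) → (242.434,19.565) → (24.610,18.342) → (28.151,61.932). Closed: final G1 returns to the first vertex.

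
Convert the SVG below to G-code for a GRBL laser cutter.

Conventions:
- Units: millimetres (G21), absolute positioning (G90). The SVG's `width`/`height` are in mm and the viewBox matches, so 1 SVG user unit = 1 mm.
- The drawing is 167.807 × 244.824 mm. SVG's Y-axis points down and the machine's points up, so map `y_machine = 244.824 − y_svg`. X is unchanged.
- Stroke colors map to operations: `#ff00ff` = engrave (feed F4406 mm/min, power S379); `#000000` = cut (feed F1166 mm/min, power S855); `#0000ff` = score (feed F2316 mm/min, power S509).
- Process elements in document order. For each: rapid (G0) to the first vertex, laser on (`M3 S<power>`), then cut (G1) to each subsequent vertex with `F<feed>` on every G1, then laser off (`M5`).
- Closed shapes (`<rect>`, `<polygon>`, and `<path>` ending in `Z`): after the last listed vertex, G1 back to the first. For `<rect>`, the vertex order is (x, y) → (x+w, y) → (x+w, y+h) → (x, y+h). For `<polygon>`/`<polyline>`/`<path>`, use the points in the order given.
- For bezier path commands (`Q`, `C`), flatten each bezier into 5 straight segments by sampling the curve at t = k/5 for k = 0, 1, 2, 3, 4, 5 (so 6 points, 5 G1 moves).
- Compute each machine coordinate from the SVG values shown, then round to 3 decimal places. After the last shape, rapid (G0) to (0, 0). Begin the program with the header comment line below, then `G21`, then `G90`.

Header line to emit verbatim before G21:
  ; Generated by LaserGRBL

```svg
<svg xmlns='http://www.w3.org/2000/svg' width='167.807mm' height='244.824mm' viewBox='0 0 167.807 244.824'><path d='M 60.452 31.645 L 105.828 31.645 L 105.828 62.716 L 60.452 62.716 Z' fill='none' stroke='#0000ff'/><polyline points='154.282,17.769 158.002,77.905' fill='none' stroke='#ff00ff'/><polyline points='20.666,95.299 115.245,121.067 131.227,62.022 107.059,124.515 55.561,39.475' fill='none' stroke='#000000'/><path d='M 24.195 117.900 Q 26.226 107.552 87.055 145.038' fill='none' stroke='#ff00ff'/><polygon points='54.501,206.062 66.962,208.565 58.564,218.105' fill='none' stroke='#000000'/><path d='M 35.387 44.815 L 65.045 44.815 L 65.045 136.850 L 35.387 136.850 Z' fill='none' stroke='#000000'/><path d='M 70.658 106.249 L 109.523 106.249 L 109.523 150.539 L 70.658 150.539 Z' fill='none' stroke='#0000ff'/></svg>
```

1 u = 1 mm; y_m = 244.824 − y.

[1] `<path>` rectangle, #0000ff→score S509 F2316: (60.452,213.179) → (105.828,213.179) → (105.828,182.108) → (60.452,182.108) → (60.452,213.179) (closed)

[2] `<polyline>` line segment, #ff00ff→engrave S379 F4406: (154.282,227.055) → (158.002,166.919)

[3] `<polyline>` open polyline, #000000→cut S855 F1166: (20.666,149.525) → (115.245,123.757) → (131.227,182.802) → (107.059,120.309) → (55.561,205.349)

[4] `<path>` quadratic bezier, #ff00ff→engrave S379 F4406: (24.195,126.924) → (27.359,129.150) → (35.227,127.549) → (47.799,122.121) → (65.075,112.867) → (87.055,99.786)

[5] `<polygon>` regular polygon, #000000→cut S855 F1166: (54.501,38.762) → (66.962,36.259) → (58.564,26.719) → (54.501,38.762) (closed)

[6] `<path>` rectangle, #000000→cut S855 F1166: (35.387,200.009) → (65.045,200.009) → (65.045,107.974) → (35.387,107.974) → (35.387,200.009) (closed)

[7] `<path>` rectangle, #0000ff→score S509 F2316: (70.658,138.575) → (109.523,138.575) → (109.523,94.285) → (70.658,94.285) → (70.658,138.575) (closed)

; Generated by LaserGRBL
G21
G90
G0 X60.452 Y213.179
M3 S509
G1 X105.828 Y213.179 F2316
G1 X105.828 Y182.108 F2316
G1 X60.452 Y182.108 F2316
G1 X60.452 Y213.179 F2316
M5
G0 X154.282 Y227.055
M3 S379
G1 X158.002 Y166.919 F4406
M5
G0 X20.666 Y149.525
M3 S855
G1 X115.245 Y123.757 F1166
G1 X131.227 Y182.802 F1166
G1 X107.059 Y120.309 F1166
G1 X55.561 Y205.349 F1166
M5
G0 X24.195 Y126.924
M3 S379
G1 X27.359 Y129.150 F4406
G1 X35.227 Y127.549 F4406
G1 X47.799 Y122.121 F4406
G1 X65.075 Y112.867 F4406
G1 X87.055 Y99.786 F4406
M5
G0 X54.501 Y38.762
M3 S855
G1 X66.962 Y36.259 F1166
G1 X58.564 Y26.719 F1166
G1 X54.501 Y38.762 F1166
M5
G0 X35.387 Y200.009
M3 S855
G1 X65.045 Y200.009 F1166
G1 X65.045 Y107.974 F1166
G1 X35.387 Y107.974 F1166
G1 X35.387 Y200.009 F1166
M5
G0 X70.658 Y138.575
M3 S509
G1 X109.523 Y138.575 F2316
G1 X109.523 Y94.285 F2316
G1 X70.658 Y94.285 F2316
G1 X70.658 Y138.575 F2316
M5
G0 X0.000 Y0.000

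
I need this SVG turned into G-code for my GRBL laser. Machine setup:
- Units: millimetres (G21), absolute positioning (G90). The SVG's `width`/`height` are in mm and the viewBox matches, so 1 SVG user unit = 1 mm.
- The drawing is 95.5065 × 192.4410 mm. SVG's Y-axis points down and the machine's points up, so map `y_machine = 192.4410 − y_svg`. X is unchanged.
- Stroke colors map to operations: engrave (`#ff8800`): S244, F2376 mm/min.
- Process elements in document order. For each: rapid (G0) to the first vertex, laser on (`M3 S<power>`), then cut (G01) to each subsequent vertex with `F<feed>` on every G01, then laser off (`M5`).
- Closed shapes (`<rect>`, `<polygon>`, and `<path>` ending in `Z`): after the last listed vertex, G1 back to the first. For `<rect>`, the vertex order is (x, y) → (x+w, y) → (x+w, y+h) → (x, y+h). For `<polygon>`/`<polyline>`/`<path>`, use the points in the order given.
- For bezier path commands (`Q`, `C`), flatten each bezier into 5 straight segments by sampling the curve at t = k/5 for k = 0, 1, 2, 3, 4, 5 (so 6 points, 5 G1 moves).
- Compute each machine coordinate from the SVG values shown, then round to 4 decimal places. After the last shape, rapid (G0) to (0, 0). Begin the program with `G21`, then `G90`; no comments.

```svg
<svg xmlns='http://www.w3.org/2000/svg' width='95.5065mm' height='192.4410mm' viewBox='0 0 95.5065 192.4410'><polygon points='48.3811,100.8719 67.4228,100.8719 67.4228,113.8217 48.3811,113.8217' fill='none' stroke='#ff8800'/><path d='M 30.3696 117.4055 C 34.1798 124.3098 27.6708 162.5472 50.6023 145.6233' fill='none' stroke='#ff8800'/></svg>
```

G21
G90
G0 X48.3811 Y91.5691
M3 S244
G01 X67.4228 Y91.5691 F2376
G01 X67.4228 Y78.6193 F2376
G01 X48.3811 Y78.6193 F2376
G01 X48.3811 Y91.5691 F2376
M5
G0 X30.3696 Y75.0355
M3 S244
G01 X31.7355 Y67.8249 F2376
G01 X32.5332 Y57.2461 F2376
G01 X34.6713 Y47.4508 F2376
G01 X40.0582 Y42.5908 F2376
G01 X50.6023 Y46.8177 F2376
M5
G0 X0.0000 Y0.0000

viewBox `0 0 95.5065 192.4410` with mm width/height → 1 unit = 1 mm. Flip: y_m = 192.4410 − y_svg.

**Shape 1** — `<polygon>` rectangle, stroke `#ff8800` → engrave (S244, F2376). Machine vertices: (48.3811,91.5691) → (67.4228,91.5691) → (67.4228,78.6193) → (48.3811,78.6193) → (48.3811,91.5691). Closed: final G1 returns to the first vertex.

**Shape 2** — `<path>` cubic bezier, stroke `#ff8800` → engrave (S244, F2376). Control points (SVG): P0=(30.3696,117.4055), P1=(34.1798,124.3098), P2=(27.6708,162.5472), P3=(50.6023,145.6233); sampled at t=k/5. Machine vertices: (30.3696,75.0355) → (31.7355,67.8249) → (32.5332,57.2461) → (34.6713,47.4508) → (40.0582,42.5908) → (50.6023,46.8177). Open path.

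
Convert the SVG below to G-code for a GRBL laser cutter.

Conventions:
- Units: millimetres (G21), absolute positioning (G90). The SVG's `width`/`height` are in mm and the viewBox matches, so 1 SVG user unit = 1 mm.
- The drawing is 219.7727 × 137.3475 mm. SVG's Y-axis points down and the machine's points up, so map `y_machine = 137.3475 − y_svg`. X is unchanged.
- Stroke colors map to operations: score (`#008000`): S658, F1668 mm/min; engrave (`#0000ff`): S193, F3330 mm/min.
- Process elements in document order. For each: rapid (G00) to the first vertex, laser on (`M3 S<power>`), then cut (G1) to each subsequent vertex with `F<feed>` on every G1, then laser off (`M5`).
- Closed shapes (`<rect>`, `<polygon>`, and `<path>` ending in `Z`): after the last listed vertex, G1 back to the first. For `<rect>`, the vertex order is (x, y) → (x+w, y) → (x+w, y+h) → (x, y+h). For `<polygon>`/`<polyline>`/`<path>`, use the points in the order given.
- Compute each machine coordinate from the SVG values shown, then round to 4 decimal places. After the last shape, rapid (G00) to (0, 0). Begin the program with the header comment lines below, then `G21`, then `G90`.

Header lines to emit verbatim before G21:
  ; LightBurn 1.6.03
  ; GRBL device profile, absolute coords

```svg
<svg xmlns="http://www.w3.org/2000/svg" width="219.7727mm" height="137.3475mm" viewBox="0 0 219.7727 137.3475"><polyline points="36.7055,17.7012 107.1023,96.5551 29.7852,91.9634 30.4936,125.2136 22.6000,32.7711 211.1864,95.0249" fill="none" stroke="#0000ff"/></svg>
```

; LightBurn 1.6.03
; GRBL device profile, absolute coords
G21
G90
G00 X36.7055 Y119.6463
M3 S193
G1 X107.1023 Y40.7924 F3330
G1 X29.7852 Y45.3841 F3330
G1 X30.4936 Y12.1339 F3330
G1 X22.6000 Y104.5764 F3330
G1 X211.1864 Y42.3226 F3330
M5
G00 X0.0000 Y0.0000

Since the viewBox matches the mm dimensions, user units are millimetres directly. The only transform is the Y-flip y_m = 137.3475 − y_svg.

Shape 1 is a open polyline drawn with `<polyline>`. Its stroke #0000ff means engrave at S193, F3330. After flipping Y the toolpath is (36.7055,119.6463) → (107.1023,40.7924) → (29.7852,45.3841) → (30.4936,12.1339) → (22.6000,104.5764) → (211.1864,42.3226).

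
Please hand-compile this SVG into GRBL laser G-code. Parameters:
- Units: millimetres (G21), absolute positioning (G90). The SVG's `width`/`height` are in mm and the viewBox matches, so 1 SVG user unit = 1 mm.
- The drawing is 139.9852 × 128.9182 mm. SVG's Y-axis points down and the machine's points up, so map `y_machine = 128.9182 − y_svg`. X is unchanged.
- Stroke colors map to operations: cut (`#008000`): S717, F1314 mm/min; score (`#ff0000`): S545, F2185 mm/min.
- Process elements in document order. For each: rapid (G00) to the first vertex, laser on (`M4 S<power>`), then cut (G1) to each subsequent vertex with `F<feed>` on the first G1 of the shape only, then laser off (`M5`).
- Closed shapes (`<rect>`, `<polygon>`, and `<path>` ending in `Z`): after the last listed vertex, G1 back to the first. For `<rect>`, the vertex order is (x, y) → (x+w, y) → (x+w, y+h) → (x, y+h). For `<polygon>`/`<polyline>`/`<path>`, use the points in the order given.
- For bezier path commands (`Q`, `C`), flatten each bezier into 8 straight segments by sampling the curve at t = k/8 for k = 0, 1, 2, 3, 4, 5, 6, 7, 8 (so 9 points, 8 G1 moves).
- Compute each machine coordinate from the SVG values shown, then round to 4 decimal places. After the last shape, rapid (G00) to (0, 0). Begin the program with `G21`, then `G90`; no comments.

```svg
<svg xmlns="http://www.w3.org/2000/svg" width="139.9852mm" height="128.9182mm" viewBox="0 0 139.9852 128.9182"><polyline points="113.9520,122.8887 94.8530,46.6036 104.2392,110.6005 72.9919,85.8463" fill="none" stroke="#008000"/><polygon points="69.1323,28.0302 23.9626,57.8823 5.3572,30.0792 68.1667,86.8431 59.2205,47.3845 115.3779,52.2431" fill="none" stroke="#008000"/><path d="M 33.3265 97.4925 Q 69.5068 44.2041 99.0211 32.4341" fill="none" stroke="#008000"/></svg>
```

G21
G90
G00 X113.9520 Y6.0295
M4 S717
G1 X94.8530 Y82.3146 F1314
G1 X104.2392 Y18.3177
G1 X72.9919 Y43.0719
M5
G00 X69.1323 Y100.8880
M4 S717
G1 X23.9626 Y71.0359 F1314
G1 X5.3572 Y98.8390
G1 X68.1667 Y42.0751
G1 X59.2205 Y81.5337
G1 X115.3779 Y76.6751
G1 X69.1323 Y100.8880
M5
G00 X33.3265 Y31.4257
M4 S717
G1 X42.2674 Y44.0991 F1314
G1 X51.0000 Y55.4750
G1 X59.5243 Y65.5535
G1 X67.8403 Y74.3345
G1 X75.9480 Y81.8181
G1 X83.8473 Y88.0042
G1 X91.5384 Y92.8929
G1 X99.0211 Y96.4841
M5
G00 X0.0000 Y0.0000

1 u = 1 mm; y_m = 128.9182 − y.

[1] `<polyline>` open polyline, #008000→cut S717 F1314: (113.9520,6.0295) → (94.8530,82.3146) → (104.2392,18.3177) → (72.9919,43.0719)

[2] `<polygon>` closed polygon, #008000→cut S717 F1314: (69.1323,100.8880) → (23.9626,71.0359) → (5.3572,98.8390) → (68.1667,42.0751) → (59.2205,81.5337) → (115.3779,76.6751) → (69.1323,100.8880) (closed)

[3] `<path>` quadratic bezier, #008000→cut S717 F1314: (33.3265,31.4257) → (42.2674,44.0991) → (51.0000,55.4750) → (59.5243,65.5535) → (67.8403,74.3345) → (75.9480,81.8181) → (83.8473,88.0042) → (91.5384,92.8929) → (99.0211,96.4841)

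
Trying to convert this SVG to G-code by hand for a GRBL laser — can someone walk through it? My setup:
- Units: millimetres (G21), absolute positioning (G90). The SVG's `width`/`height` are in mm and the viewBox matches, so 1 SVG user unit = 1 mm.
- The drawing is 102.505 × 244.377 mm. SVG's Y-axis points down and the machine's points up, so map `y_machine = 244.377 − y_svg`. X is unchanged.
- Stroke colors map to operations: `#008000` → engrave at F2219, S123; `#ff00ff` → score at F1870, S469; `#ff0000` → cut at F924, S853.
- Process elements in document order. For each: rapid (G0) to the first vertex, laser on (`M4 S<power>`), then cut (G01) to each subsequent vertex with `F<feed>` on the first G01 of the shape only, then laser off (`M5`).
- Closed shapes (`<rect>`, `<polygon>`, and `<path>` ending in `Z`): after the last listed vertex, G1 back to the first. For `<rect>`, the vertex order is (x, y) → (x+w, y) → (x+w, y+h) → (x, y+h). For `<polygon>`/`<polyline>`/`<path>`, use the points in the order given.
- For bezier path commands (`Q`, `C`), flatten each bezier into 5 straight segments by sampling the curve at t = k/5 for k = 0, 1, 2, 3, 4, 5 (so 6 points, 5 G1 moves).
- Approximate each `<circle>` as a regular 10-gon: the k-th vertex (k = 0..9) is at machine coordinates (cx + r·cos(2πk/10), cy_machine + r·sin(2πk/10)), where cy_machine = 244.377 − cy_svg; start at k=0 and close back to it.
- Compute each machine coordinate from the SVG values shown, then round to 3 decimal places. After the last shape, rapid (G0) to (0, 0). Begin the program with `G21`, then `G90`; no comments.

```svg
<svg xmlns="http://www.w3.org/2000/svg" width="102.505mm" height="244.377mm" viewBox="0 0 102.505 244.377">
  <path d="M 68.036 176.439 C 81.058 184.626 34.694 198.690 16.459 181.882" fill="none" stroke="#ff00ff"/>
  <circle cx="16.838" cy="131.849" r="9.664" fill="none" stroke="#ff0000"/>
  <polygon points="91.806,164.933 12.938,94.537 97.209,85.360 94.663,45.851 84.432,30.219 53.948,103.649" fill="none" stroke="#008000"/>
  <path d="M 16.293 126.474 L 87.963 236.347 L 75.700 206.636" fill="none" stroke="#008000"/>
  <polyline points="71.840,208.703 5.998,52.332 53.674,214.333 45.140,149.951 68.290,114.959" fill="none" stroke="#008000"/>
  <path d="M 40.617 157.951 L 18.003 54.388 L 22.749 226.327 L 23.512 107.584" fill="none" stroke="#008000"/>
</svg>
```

viewBox `0 0 102.505 244.377` with mm width/height → 1 unit = 1 mm. Flip: y_m = 244.377 − y_svg.

**Shape 1** — `<path>` cubic bezier, stroke `#ff00ff` → score (S469, F1870). Control points (SVG): P0=(68.036,176.439), P1=(81.058,184.626), P2=(34.694,198.690), P3=(16.459,181.882); sampled at t=k/5. Machine vertices: (68.036,67.938) → (69.423,62.615) → (60.758,57.645) → (46.242,54.792) → (30.075,55.821) → (16.459,62.495). Open path.

**Shape 2** — `<circle>` circle, stroke `#ff0000` → cut (S853, F924). Machine vertices: (26.502,112.528) → (24.656,118.208) → (19.824,121.719) → (13.852,121.719) → (9.020,118.208) → (7.174,112.528) → (9.020,106.848) → (13.852,103.337) → (19.824,103.337) → (24.656,106.848) → (26.502,112.528). Closed: final G1 returns to the first vertex.

**Shape 3** — `<polygon>` closed polygon, stroke `#008000` → engrave (S123, F2219). Machine vertices: (91.806,79.444) → (12.938,149.840) → (97.209,159.017) → (94.663,198.526) → (84.432,214.158) → (53.948,140.728) → (91.806,79.444). Closed: final G1 returns to the first vertex.

**Shape 4** — `<path>` open polyline, stroke `#008000` → engrave (S123, F2219). Machine vertices: (16.293,117.903) → (87.963,8.030) → (75.700,37.741). Open path.

**Shape 5** — `<polyline>` open polyline, stroke `#008000` → engrave (S123, F2219). Machine vertices: (71.840,35.674) → (5.998,192.045) → (53.674,30.044) → (45.140,94.426) → (68.290,129.418). Open path.

**Shape 6** — `<path>` open polyline, stroke `#008000` → engrave (S123, F2219). Machine vertices: (40.617,86.426) → (18.003,189.989) → (22.749,18.050) → (23.512,136.793). Open path.

G21
G90
G0 X68.036 Y67.938
M4 S469
G01 X69.423 Y62.615 F1870
G01 X60.758 Y57.645
G01 X46.242 Y54.792
G01 X30.075 Y55.821
G01 X16.459 Y62.495
M5
G0 X26.502 Y112.528
M4 S853
G01 X24.656 Y118.208 F924
G01 X19.824 Y121.719
G01 X13.852 Y121.719
G01 X9.020 Y118.208
G01 X7.174 Y112.528
G01 X9.020 Y106.848
G01 X13.852 Y103.337
G01 X19.824 Y103.337
G01 X24.656 Y106.848
G01 X26.502 Y112.528
M5
G0 X91.806 Y79.444
M4 S123
G01 X12.938 Y149.840 F2219
G01 X97.209 Y159.017
G01 X94.663 Y198.526
G01 X84.432 Y214.158
G01 X53.948 Y140.728
G01 X91.806 Y79.444
M5
G0 X16.293 Y117.903
M4 S123
G01 X87.963 Y8.030 F2219
G01 X75.700 Y37.741
M5
G0 X71.840 Y35.674
M4 S123
G01 X5.998 Y192.045 F2219
G01 X53.674 Y30.044
G01 X45.140 Y94.426
G01 X68.290 Y129.418
M5
G0 X40.617 Y86.426
M4 S123
G01 X18.003 Y189.989 F2219
G01 X22.749 Y18.050
G01 X23.512 Y136.793
M5
G0 X0.000 Y0.000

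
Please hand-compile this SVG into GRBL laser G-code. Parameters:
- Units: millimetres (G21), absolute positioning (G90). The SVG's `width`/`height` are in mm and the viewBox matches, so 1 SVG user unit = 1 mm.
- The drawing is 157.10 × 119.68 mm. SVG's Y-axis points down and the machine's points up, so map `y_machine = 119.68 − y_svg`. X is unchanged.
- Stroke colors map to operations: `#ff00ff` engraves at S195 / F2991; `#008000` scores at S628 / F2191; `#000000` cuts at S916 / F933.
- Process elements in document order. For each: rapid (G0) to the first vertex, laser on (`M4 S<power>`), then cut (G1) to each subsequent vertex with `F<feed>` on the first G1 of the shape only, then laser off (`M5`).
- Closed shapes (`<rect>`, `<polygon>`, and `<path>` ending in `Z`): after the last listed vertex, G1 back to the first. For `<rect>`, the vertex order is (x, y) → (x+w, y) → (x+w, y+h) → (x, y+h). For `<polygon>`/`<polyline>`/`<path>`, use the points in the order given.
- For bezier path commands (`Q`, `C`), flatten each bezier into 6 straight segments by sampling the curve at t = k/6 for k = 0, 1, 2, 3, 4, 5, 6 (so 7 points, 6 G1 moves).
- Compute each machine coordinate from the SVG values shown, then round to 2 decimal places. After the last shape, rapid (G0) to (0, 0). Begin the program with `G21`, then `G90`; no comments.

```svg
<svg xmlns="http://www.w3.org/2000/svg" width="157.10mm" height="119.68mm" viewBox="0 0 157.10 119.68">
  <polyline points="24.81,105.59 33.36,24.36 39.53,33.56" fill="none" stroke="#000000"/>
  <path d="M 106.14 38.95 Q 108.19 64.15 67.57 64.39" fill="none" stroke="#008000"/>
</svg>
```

viewBox `0 0 157.10 119.68` with mm width/height → 1 unit = 1 mm. Flip: y_m = 119.68 − y_svg.

**Shape 1** — `<polyline>` open polyline, stroke `#000000` → cut (S916, F933). Machine vertices: (24.81,14.09) → (33.36,95.32) → (39.53,86.12). Open path.

**Shape 2** — `<path>` quadratic bezier, stroke `#008000` → score (S628, F2191). Control points (SVG): P0=(106.14,38.95), P1=(108.19,64.15), P2=(67.57,64.39); sampled at t=k/6. Machine vertices: (106.14,80.73) → (105.64,73.02) → (102.77,66.70) → (97.52,61.77) → (89.91,58.22) → (79.92,56.06) → (67.57,55.29). Open path.

G21
G90
G0 X24.81 Y14.09
M4 S916
G1 X33.36 Y95.32 F933
G1 X39.53 Y86.12
M5
G0 X106.14 Y80.73
M4 S628
G1 X105.64 Y73.02 F2191
G1 X102.77 Y66.70
G1 X97.52 Y61.77
G1 X89.91 Y58.22
G1 X79.92 Y56.06
G1 X67.57 Y55.29
M5
G0 X0.00 Y0.00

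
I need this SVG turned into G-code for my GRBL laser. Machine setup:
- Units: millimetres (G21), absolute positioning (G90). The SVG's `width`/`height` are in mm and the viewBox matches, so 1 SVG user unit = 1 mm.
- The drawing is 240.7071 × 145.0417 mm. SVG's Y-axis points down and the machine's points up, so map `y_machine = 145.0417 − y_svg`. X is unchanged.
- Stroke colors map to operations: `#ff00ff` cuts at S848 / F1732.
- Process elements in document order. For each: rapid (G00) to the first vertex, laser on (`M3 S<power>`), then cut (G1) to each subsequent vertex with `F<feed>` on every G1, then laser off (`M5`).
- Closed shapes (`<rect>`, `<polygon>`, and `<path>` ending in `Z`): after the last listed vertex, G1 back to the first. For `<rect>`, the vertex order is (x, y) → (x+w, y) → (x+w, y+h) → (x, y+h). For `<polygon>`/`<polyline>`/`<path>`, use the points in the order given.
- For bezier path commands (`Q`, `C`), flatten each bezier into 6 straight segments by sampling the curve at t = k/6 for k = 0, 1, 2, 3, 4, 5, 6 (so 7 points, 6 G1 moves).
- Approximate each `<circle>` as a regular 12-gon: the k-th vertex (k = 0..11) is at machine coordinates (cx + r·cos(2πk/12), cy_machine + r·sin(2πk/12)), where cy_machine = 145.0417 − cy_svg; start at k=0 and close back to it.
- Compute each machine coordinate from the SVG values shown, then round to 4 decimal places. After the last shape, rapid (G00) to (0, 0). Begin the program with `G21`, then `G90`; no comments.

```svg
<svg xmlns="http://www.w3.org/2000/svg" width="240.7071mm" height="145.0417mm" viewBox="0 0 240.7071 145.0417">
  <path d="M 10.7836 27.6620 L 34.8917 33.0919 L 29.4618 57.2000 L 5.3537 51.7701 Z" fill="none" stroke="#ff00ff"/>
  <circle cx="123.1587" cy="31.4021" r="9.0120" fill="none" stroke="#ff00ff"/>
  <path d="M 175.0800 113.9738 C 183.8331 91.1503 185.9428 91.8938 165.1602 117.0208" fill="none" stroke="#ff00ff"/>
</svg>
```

1 u = 1 mm; y_m = 145.0417 − y.

[1] `<path>` regular polygon, #ff00ff→cut S848 F1732: (10.7836,117.3797) → (34.8917,111.9498) → (29.4618,87.8417) → (5.3537,93.2716) → (10.7836,117.3797) (closed)

[2] `<circle>` circle, #ff00ff→cut S848 F1732: (132.1707,113.6396) → (130.9633,118.1456) → (127.6647,121.4442) → (123.1587,122.6516) → (118.6527,121.4442) → (115.3541,118.1456) → (114.1467,113.6396) → (115.3541,109.1336) → (118.6527,105.8350) → (123.1587,104.6276) → (127.6647,105.8350) → (130.9633,109.1336) → (132.1707,113.6396) (closed)

[3] `<path>` cubic bezier, #ff00ff→cut S848 F1732: (175.0800,31.0679) → (178.8277,40.5120) → (181.0168,46.0055) → (181.1960,47.5258) → (178.9138,45.0503) → (173.7190,38.5562) → (165.1602,28.0209)

G21
G90
G00 X10.7836 Y117.3797
M3 S848
G1 X34.8917 Y111.9498 F1732
G1 X29.4618 Y87.8417 F1732
G1 X5.3537 Y93.2716 F1732
G1 X10.7836 Y117.3797 F1732
M5
G00 X132.1707 Y113.6396
M3 S848
G1 X130.9633 Y118.1456 F1732
G1 X127.6647 Y121.4442 F1732
G1 X123.1587 Y122.6516 F1732
G1 X118.6527 Y121.4442 F1732
G1 X115.3541 Y118.1456 F1732
G1 X114.1467 Y113.6396 F1732
G1 X115.3541 Y109.1336 F1732
G1 X118.6527 Y105.8350 F1732
G1 X123.1587 Y104.6276 F1732
G1 X127.6647 Y105.8350 F1732
G1 X130.9633 Y109.1336 F1732
G1 X132.1707 Y113.6396 F1732
M5
G00 X175.0800 Y31.0679
M3 S848
G1 X178.8277 Y40.5120 F1732
G1 X181.0168 Y46.0055 F1732
G1 X181.1960 Y47.5258 F1732
G1 X178.9138 Y45.0503 F1732
G1 X173.7190 Y38.5562 F1732
G1 X165.1602 Y28.0209 F1732
M5
G00 X0.0000 Y0.0000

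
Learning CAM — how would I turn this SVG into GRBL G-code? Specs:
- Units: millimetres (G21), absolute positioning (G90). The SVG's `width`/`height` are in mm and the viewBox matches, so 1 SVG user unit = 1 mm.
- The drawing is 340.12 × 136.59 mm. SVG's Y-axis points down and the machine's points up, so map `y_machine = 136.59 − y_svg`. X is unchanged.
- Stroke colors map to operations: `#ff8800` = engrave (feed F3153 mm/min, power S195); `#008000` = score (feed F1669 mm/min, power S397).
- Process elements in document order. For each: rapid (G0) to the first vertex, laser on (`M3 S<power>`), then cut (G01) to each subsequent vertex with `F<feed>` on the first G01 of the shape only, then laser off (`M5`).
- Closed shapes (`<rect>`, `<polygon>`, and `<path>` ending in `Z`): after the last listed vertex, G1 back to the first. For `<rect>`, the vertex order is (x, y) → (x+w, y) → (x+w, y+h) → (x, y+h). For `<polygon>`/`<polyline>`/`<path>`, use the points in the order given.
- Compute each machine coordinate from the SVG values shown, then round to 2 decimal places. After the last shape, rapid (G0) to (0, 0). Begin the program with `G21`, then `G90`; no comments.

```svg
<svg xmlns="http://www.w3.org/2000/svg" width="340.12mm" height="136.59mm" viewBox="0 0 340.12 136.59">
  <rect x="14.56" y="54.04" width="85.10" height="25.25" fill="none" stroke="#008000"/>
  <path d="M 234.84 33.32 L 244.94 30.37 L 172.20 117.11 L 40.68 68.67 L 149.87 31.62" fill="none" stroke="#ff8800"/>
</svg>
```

G21
G90
G0 X14.56 Y82.55
M3 S397
G01 X99.66 Y82.55 F1669
G01 X99.66 Y57.30
G01 X14.56 Y57.30
G01 X14.56 Y82.55
M5
G0 X234.84 Y103.27
M3 S195
G01 X244.94 Y106.22 F3153
G01 X172.20 Y19.48
G01 X40.68 Y67.92
G01 X149.87 Y104.97
M5
G0 X0.00 Y0.00

viewBox `0 0 340.12 136.59` with mm width/height → 1 unit = 1 mm. Flip: y_m = 136.59 − y_svg.

**Shape 1** — `<rect>` rectangle, stroke `#008000` → score (S397, F1669). Machine vertices: (14.56,82.55) → (99.66,82.55) → (99.66,57.30) → (14.56,57.30) → (14.56,82.55). Closed: final G1 returns to the first vertex.

**Shape 2** — `<path>` open polyline, stroke `#ff8800` → engrave (S195, F3153). Machine vertices: (234.84,103.27) → (244.94,106.22) → (172.20,19.48) → (40.68,67.92) → (149.87,104.97). Open path.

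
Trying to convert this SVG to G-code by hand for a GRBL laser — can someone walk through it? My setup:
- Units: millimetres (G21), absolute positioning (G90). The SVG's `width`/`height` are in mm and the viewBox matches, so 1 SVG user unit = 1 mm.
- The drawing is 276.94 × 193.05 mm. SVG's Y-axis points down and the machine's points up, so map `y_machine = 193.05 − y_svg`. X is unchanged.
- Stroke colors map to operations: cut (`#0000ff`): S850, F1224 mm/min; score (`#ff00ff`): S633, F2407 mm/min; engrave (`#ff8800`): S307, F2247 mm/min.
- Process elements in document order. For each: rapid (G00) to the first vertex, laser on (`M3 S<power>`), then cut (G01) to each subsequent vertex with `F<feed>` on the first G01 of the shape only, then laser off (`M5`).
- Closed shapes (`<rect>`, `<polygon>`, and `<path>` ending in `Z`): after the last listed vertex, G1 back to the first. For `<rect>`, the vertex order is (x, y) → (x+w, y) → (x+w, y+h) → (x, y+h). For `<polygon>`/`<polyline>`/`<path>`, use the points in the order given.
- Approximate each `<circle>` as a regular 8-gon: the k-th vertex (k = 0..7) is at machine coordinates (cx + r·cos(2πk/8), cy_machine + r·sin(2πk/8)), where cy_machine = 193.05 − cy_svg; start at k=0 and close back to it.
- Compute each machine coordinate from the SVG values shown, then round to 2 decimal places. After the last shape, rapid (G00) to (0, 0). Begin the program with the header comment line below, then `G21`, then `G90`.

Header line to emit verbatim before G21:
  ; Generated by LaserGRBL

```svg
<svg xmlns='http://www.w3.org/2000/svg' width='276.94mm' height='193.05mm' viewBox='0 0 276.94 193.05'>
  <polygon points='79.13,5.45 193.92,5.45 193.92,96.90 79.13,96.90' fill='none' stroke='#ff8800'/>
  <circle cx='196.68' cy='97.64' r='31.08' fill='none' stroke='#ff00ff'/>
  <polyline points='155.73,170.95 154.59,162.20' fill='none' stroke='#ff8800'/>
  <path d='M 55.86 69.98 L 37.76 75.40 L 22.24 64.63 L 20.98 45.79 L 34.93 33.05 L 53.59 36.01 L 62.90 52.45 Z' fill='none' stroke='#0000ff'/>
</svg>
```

; Generated by LaserGRBL
G21
G90
G00 X79.13 Y187.60
M3 S307
G01 X193.92 Y187.60 F2247
G01 X193.92 Y96.15
G01 X79.13 Y96.15
G01 X79.13 Y187.60
M5
G00 X227.76 Y95.41
M3 S633
G01 X218.66 Y117.39 F2407
G01 X196.68 Y126.49
G01 X174.70 Y117.39
G01 X165.60 Y95.41
G01 X174.70 Y73.43
G01 X196.68 Y64.33
G01 X218.66 Y73.43
G01 X227.76 Y95.41
M5
G00 X155.73 Y22.10
M3 S307
G01 X154.59 Y30.85 F2247
M5
G00 X55.86 Y123.07
M3 S850
G01 X37.76 Y117.65 F1224
G01 X22.24 Y128.42
G01 X20.98 Y147.26
G01 X34.93 Y160.00
G01 X53.59 Y157.04
G01 X62.90 Y140.60
G01 X55.86 Y123.07
M5
G00 X0.00 Y0.00

viewBox `0 0 276.94 193.05` with mm width/height → 1 unit = 1 mm. Flip: y_m = 193.05 − y_svg.

**Shape 1** — `<polygon>` rectangle, stroke `#ff8800` → engrave (S307, F2247). Machine vertices: (79.13,187.60) → (193.92,187.60) → (193.92,96.15) → (79.13,96.15) → (79.13,187.60). Closed: final G1 returns to the first vertex.

**Shape 2** — `<circle>` circle, stroke `#ff00ff` → score (S633, F2407). Machine vertices: (227.76,95.41) → (218.66,117.39) → (196.68,126.49) → (174.70,117.39) → (165.60,95.41) → (174.70,73.43) → (196.68,64.33) → (218.66,73.43) → (227.76,95.41). Closed: final G1 returns to the first vertex.

**Shape 3** — `<polyline>` line segment, stroke `#ff8800` → engrave (S307, F2247). Machine vertices: (155.73,22.10) → (154.59,30.85). Open path.

**Shape 4** — `<path>` regular polygon, stroke `#0000ff` → cut (S850, F1224). Machine vertices: (55.86,123.07) → (37.76,117.65) → (22.24,128.42) → (20.98,147.26) → (34.93,160.00) → (53.59,157.04) → (62.90,140.60) → (55.86,123.07). Closed: final G1 returns to the first vertex.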